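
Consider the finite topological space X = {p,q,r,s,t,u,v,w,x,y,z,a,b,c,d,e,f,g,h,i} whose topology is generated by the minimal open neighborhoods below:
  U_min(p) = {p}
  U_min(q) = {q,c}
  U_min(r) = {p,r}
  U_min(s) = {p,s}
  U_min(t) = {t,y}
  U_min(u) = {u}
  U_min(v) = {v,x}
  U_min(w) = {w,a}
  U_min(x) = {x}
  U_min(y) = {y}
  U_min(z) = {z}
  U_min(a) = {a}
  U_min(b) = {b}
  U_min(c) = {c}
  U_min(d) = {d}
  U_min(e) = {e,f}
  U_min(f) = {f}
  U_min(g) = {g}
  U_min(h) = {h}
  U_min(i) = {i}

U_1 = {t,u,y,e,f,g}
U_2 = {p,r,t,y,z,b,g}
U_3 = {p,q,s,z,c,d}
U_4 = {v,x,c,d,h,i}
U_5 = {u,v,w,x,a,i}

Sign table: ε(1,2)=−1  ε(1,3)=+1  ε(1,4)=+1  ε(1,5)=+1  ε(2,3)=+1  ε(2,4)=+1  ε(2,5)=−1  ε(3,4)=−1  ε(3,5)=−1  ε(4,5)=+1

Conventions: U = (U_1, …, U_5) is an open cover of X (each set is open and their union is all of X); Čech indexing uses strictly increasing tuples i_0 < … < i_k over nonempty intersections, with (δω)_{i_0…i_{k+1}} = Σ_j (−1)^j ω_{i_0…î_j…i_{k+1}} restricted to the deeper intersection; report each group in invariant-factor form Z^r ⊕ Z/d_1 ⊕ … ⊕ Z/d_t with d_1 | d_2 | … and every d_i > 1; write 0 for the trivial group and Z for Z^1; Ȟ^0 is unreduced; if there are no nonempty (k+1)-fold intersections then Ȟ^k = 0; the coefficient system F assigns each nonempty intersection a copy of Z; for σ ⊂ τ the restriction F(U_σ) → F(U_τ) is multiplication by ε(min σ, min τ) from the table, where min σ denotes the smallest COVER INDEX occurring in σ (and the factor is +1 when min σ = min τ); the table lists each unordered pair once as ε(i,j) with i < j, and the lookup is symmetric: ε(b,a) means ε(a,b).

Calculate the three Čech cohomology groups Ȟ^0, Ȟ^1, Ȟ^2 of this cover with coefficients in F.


Ȟ^0 ≅ Z,  Ȟ^1 ≅ Z,  Ȟ^2 ≅ 0

intersection data:
  U12={t,y,g} U15={u} U23={p,z} U34={c,d} U45={v,x,i}
C dims 5,5; δ0: rk 4, SNF 1^4
Ȟ^0 = (5 − 4) − 0 = 1, so Ȟ^0 ≅ Z
Ȟ^1 = (5 − 0) − 4 = 1, so Ȟ^1 ≅ Z
Ȟ^2 = (0 − 0) − 0 = 0, so Ȟ^2 ≅ 0


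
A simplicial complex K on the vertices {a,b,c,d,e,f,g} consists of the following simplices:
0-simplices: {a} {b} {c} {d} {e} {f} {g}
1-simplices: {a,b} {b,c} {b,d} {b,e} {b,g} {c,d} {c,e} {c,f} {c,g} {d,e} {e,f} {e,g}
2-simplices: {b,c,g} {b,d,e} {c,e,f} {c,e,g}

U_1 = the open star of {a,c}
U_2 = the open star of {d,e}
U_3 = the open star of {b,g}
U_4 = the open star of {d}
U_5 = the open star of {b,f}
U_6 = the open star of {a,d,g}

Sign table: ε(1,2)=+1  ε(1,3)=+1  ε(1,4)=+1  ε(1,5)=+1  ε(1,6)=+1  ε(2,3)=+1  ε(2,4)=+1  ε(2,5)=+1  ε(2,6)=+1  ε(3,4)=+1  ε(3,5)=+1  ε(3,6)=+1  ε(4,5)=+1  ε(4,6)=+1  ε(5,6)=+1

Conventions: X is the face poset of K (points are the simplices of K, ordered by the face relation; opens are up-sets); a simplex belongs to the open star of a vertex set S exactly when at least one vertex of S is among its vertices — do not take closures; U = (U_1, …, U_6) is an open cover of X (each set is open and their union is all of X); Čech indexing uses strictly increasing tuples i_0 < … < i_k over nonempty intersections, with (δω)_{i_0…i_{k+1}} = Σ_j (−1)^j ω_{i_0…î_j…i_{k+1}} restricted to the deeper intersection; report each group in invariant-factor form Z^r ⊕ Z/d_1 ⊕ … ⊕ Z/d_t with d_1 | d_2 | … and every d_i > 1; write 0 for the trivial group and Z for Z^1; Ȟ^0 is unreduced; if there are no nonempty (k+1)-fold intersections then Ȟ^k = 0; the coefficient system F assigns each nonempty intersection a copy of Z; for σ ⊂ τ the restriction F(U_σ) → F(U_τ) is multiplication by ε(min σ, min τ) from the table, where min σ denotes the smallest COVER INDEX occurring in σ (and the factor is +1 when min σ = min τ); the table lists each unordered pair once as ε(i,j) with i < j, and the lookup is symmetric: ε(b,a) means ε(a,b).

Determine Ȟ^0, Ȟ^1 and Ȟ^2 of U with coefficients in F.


nerve of the cover:
  U1={{a},{c},{a,b},{b,c},{c,d},{c,e},{c,f},{c,g},{b,c,g},{c,e,f},{c,e,g}} U2={{d},{e},{b,d},{b,e},{c,d},{c,e},{d,e},{e,f},{e,g},{b,d,e},{c,e,f},{c,e,g}} U3={{b},{g},{a,b},{b,c},{b,d},{b,e},{b,g},{c,g},{e,g},{b,c,g},{b,d,e},{c,e,g}} U4={{d},{b,d},{c,d},{d,e},{b,d,e}} U5={{b},{f},{a,b},{b,c},{b,d},{b,e},{b,g},{c,f},{e,f},{b,c,g},{b,d,e},{c,e,f}} U6={{a},{d},{g},{a,b},{b,d},{b,g},{c,d},{c,g},{d,e},{e,g},{b,c,g},{b,d,e},{c,e,g}}
  U12={{c,d},{c,e},{c,e,f},{c,e,g}} U13={{a,b},{b,c},{c,g},{b,c,g},{c,e,g}} U14={{c,d}} U15={{a,b},{b,c},{c,f},{b,c,g},{c,e,f}} U16={{a},{a,b},{c,d},{c,g},{b,c,g},{c,e,g}} U23={{b,d},{b,e},{e,g},{b,d,e},{c,e,g}} U24={{d},{b,d},{c,d},{d,e},{b,d,e}} U25={{b,d},{b,e},{e,f},{b,d,e},{c,e,f}} U26={{d},{b,d},{c,d},{d,e},{e,g},{b,d,e},{c,e,g}} U34={{b,d},{b,d,e}} U35={{b},{a,b},{b,c},{b,d},{b,e},{b,g},{b,c,g},{b,d,e}} U36={{g},{a,b},{b,d},{b,g},{c,g},{e,g},{b,c,g},{b,d,e},{c,e,g}} U45={{b,d},{b,d,e}} U46={{d},{b,d},{c,d},{d,e},{b,d,e}} U56={{a,b},{b,d},{b,g},{b,c,g},{b,d,e}}
  U123={{c,e,g}} U124={{c,d}} U125={{c,e,f}} U126={{c,d},{c,e,g}} U135={{a,b},{b,c},{b,c,g}} U136={{a,b},{c,g},{b,c,g},{c,e,g}} U146={{c,d}} U156={{a,b},{b,c,g}} U234={{b,d},{b,d,e}} U235={{b,d},{b,e},{b,d,e}} U236={{b,d},{e,g},{b,d,e},{c,e,g}} U245={{b,d},{b,d,e}} U246={{d},{b,d},{c,d},{d,e},{b,d,e}} U256={{b,d},{b,d,e}} U345={{b,d},{b,d,e}} U346={{b,d},{b,d,e}} U356={{a,b},{b,d},{b,g},{b,c,g},{b,d,e}} U456={{b,d},{b,d,e}}
  U1236={{c,e,g}} U1246={{c,d}} U1356={{a,b},{b,c,g}} U2345={{b,d},{b,d,e}} U2346={{b,d},{b,d,e}} U2356={{b,d},{b,d,e}} U2456={{b,d},{b,d,e}} U3456={{b,d},{b,d,e}}
  U23456={{b,d},{b,d,e}}
C dims 6,15,18,8; δ0: rk 5, SNF 1^5; δ1: rk 10, SNF 1^10; δ2: rk 7, SNF 1^7
Ȟ^0 = (6 − 5) − 0 = 1, so Ȟ^0 ≅ Z
Ȟ^1 = (15 − 10) − 5 = 0, so Ȟ^1 ≅ 0
Ȟ^2 = (18 − 7) − 10 = 1, so Ȟ^2 ≅ Z

Ȟ^0 ≅ Z, Ȟ^1 ≅ 0, Ȟ^2 ≅ Z


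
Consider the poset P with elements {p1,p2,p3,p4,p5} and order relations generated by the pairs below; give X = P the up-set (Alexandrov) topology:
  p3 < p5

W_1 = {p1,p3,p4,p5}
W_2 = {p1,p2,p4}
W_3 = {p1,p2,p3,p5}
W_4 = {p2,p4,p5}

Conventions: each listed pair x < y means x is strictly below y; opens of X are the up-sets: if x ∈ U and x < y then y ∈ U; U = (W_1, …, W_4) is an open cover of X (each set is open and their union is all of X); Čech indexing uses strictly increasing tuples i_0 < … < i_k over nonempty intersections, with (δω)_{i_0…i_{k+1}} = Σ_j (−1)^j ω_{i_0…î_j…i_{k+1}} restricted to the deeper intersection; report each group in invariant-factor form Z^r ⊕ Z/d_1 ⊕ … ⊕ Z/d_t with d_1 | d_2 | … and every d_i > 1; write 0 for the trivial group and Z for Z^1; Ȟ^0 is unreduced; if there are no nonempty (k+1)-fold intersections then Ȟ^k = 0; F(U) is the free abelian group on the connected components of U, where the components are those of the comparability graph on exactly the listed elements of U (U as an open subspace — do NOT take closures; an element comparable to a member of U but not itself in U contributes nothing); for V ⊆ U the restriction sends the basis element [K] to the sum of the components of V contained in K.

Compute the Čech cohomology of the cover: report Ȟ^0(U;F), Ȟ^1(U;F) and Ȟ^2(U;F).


nerve simplices:
  W12={p1,p4} W13={p1,p3,p5} W14={p4,p5} W23={p1,p2} W24={p2,p4} W34={p2,p5}
  W123={p1} W124={p4} W134={p5} W234={p2}
components per intersection:
  W1: {p1} {p3,p5} {p4}
  W2: {p1} {p2} {p4}
  W3: {p1} {p2} {p3,p5}
  W4: {p2} {p4} {p5}
  W12: {p1} {p4}
  W13: {p1} {p3,p5}
  W14: {p4} {p5}
  W23: {p1} {p2}
  W24: {p2} {p4}
  W34: {p2} {p5}
  W123: {p1}
  W124: {p4}
  W134: {p5}
  W234: {p2}
C dims 12,12,4; δ0: rk 8, SNF 1^8; δ1: rk 4, SNF 1^4
degree 0: 12−8−0 = 4 → Ȟ^0 ≅ Z^4
degree 1: 12−4−8 = 0 → Ȟ^1 ≅ 0
degree 2: 4−0−4 = 0 → Ȟ^2 ≅ 0

Ȟ^0(U;F) ≅ Z^4; Ȟ^1(U;F) ≅ 0; Ȟ^2(U;F) ≅ 0


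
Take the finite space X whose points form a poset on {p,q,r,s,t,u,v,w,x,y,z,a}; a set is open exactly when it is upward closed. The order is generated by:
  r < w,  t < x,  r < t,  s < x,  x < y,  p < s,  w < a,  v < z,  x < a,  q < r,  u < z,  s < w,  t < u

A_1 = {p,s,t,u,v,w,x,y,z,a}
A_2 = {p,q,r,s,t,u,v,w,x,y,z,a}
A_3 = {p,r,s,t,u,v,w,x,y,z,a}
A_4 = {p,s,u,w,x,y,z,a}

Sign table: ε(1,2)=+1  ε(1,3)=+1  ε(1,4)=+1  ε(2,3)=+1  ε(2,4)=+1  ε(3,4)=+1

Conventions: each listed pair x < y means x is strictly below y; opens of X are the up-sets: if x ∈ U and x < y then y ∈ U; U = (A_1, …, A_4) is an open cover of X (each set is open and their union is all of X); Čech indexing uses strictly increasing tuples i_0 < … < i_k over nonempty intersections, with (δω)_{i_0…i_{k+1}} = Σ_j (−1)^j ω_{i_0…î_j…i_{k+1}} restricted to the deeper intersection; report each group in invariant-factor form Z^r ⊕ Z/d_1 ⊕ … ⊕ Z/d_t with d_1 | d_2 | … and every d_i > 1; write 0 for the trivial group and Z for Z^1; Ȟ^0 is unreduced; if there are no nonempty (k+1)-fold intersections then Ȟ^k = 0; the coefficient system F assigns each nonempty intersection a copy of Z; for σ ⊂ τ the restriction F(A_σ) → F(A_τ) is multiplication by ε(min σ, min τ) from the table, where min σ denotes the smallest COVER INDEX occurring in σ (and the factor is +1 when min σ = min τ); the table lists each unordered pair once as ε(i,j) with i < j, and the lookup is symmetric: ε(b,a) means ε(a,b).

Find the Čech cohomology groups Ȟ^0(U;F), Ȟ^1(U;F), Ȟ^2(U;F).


Ȟ^0 ≅ Z; Ȟ^1 ≅ 0; Ȟ^2 ≅ 0

intersection data:
  A12={p,s,t,u,v,w,x,y,z,a} A13={p,s,t,u,v,w,x,y,z,a} A14={p,s,u,w,x,y,z,a} A23={p,r,s,t,u,v,w,x,y,z,a} A24={p,s,u,w,x,y,z,a} A34={p,s,u,w,x,y,z,a}
  A123={p,s,t,u,v,w,x,y,z,a} A124={p,s,u,w,x,y,z,a} A134={p,s,u,w,x,y,z,a} A234={p,s,u,w,x,y,z,a}
  A1234={p,s,u,w,x,y,z,a}
C dims 4,6,4,1; δ0: rk 3, SNF 1^3; δ1: rk 3, SNF 1^3; δ2: rk 1, SNF 1^1
Ȟ^0 = (4 − 3) − 0 = 1, so Ȟ^0 ≅ Z
Ȟ^1 = (6 − 3) − 3 = 0, so Ȟ^1 ≅ 0
Ȟ^2 = (4 − 1) − 3 = 0, so Ȟ^2 ≅ 0


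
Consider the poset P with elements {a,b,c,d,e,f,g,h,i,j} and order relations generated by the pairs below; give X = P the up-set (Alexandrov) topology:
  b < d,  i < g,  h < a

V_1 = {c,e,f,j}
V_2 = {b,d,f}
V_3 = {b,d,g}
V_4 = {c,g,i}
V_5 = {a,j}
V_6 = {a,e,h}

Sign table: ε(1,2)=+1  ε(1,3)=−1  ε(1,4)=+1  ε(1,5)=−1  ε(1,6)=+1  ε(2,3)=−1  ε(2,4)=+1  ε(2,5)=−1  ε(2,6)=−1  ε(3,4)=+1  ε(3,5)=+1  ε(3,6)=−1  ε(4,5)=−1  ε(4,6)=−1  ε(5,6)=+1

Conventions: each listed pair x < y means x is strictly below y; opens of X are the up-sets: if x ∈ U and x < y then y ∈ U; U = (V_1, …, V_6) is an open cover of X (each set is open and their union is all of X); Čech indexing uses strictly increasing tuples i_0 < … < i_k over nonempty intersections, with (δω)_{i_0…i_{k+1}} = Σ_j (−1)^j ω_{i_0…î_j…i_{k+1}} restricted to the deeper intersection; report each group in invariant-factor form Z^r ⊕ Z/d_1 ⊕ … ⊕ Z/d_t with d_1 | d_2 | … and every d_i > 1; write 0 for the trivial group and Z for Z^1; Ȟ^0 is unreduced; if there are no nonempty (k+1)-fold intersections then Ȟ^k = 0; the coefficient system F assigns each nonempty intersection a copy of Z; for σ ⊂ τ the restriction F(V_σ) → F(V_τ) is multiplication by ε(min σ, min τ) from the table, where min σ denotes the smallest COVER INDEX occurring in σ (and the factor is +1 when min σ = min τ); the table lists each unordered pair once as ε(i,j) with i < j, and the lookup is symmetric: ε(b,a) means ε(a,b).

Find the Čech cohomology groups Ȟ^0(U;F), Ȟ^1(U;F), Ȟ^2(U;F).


Ȟ^0(U;F) ≅ 0, Ȟ^1(U;F) ≅ Z ⊕ Z/2, Ȟ^2(U;F) ≅ 0

cover nerve:
  V12={f} V14={c} V15={j} V16={e} V23={b,d} V34={g} V56={a}
C dims 6,7; δ0: rk 6, SNF 1^5·2
Ȟ^0: (6−6)−0=0 ⇒ 0
Ȟ^1: (7−0)−6=1 plus torsion [2] ⇒ Z ⊕ Z/2
Ȟ^2: (0−0)−0=0 ⇒ 0


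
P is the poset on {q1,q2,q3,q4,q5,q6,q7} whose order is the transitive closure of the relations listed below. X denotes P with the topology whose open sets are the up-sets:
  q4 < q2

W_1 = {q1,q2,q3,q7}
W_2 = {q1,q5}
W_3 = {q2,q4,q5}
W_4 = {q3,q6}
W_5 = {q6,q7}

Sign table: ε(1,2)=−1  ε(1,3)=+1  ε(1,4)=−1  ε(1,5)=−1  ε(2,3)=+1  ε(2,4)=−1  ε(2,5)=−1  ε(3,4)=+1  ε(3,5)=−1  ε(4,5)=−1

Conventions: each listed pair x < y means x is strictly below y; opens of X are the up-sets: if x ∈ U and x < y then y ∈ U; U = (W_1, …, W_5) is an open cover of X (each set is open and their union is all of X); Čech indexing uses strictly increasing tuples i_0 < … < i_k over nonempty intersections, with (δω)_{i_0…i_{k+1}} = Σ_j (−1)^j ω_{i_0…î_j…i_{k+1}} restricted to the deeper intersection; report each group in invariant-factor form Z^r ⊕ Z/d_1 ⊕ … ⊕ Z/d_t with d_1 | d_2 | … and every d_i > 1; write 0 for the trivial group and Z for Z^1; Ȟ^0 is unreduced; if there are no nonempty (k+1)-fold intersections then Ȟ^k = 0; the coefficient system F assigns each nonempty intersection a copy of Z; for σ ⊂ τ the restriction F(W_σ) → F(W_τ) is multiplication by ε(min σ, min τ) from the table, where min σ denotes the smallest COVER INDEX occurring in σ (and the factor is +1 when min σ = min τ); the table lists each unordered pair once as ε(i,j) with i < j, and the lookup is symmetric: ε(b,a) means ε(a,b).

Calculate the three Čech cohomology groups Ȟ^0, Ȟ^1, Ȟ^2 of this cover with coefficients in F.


Ȟ^0 ≅ 0,  Ȟ^1 ≅ Z ⊕ Z/2,  Ȟ^2 ≅ 0

intersection data:
  W12={q1} W13={q2} W14={q3} W15={q7} W23={q5} W45={q6}
C dims 5,6; δ0: rk 5, SNF 1^4·2
Ȟ^0 = (5 − 5) − 0 = 0, so Ȟ^0 ≅ 0
Ȟ^1 = (6 − 0) − 5 = 1 plus torsion [2], so Ȟ^1 ≅ Z ⊕ Z/2
Ȟ^2 = (0 − 0) − 0 = 0, so Ȟ^2 ≅ 0


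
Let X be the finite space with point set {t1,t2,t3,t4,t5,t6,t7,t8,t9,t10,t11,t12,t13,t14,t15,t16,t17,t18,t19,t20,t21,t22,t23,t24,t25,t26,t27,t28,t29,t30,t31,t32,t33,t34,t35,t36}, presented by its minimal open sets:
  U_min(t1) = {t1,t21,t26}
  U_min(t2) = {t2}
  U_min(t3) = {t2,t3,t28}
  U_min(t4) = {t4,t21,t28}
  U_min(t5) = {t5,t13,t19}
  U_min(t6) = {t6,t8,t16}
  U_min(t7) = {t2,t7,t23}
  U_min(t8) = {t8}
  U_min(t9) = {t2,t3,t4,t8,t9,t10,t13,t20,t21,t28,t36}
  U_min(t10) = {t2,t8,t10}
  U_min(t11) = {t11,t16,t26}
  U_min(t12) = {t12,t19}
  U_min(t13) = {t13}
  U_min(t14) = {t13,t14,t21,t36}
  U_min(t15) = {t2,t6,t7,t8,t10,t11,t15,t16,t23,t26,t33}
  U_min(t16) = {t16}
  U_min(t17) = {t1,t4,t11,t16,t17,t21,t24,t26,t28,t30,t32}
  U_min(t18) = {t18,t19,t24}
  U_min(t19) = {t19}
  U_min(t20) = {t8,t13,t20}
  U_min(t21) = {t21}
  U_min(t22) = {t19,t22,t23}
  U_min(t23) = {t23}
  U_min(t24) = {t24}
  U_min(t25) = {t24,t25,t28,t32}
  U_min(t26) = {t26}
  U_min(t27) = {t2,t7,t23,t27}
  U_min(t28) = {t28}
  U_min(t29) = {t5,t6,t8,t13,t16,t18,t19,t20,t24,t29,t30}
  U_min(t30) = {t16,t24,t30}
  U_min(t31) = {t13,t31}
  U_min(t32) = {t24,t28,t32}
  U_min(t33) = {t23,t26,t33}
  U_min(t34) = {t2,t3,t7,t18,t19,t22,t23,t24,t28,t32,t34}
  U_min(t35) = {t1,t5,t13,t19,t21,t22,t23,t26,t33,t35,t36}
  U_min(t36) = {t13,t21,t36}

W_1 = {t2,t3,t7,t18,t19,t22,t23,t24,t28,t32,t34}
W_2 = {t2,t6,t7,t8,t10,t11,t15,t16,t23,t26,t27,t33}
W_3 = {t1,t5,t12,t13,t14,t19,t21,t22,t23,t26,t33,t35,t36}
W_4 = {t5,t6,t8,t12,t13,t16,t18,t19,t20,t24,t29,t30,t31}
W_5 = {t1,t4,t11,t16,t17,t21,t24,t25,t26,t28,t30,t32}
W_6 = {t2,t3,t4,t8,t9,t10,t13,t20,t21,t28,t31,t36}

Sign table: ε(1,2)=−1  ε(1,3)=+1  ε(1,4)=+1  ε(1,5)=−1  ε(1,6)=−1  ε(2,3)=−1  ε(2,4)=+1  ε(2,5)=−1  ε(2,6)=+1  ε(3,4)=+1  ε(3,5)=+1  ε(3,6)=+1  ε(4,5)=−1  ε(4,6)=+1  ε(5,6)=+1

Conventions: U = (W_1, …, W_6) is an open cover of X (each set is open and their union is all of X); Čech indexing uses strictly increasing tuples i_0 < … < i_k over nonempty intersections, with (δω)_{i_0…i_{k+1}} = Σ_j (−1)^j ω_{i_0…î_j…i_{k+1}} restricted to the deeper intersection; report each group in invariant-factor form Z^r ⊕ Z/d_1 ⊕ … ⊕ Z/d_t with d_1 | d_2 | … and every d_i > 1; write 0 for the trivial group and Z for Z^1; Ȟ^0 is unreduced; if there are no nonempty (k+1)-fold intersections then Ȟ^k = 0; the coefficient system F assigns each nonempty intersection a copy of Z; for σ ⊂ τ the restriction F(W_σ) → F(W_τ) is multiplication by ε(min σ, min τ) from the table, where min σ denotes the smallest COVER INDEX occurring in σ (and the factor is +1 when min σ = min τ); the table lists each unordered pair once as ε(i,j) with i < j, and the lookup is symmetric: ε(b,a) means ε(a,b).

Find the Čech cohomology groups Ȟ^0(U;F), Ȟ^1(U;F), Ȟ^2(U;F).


Ȟ^0 ≅ 0, Ȟ^1 ≅ Z/2, Ȟ^2 ≅ Z

nonempty intersections:
  W12={t2,t7,t23} W13={t19,t22,t23} W14={t18,t19,t24} W15={t24,t28,t32} W16={t2,t3,t28} W23={t23,t26,t33} W24={t6,t8,t16} W25={t11,t16,t26} W26={t2,t8,t10} W34={t5,t12,t13,t19} W35={t1,t21,t26} W36={t13,t21,t36} W45={t16,t24,t30} W46={t8,t13,t20,t31} W56={t4,t21,t28}
  W123={t23} W126={t2} W134={t19} W145={t24} W156={t28} W235={t26} W245={t16} W246={t8} W346={t13} W356={t21}
C dims 6,15,10; δ0: rk 6, SNF 1^5·2; δ1: rk 9, SNF 1^9
Ȟ^0: (6−6)−0=0 ⇒ 0
Ȟ^1: (15−9)−6=0 plus torsion [2] ⇒ Z/2
Ȟ^2: (10−0)−9=1 ⇒ Z


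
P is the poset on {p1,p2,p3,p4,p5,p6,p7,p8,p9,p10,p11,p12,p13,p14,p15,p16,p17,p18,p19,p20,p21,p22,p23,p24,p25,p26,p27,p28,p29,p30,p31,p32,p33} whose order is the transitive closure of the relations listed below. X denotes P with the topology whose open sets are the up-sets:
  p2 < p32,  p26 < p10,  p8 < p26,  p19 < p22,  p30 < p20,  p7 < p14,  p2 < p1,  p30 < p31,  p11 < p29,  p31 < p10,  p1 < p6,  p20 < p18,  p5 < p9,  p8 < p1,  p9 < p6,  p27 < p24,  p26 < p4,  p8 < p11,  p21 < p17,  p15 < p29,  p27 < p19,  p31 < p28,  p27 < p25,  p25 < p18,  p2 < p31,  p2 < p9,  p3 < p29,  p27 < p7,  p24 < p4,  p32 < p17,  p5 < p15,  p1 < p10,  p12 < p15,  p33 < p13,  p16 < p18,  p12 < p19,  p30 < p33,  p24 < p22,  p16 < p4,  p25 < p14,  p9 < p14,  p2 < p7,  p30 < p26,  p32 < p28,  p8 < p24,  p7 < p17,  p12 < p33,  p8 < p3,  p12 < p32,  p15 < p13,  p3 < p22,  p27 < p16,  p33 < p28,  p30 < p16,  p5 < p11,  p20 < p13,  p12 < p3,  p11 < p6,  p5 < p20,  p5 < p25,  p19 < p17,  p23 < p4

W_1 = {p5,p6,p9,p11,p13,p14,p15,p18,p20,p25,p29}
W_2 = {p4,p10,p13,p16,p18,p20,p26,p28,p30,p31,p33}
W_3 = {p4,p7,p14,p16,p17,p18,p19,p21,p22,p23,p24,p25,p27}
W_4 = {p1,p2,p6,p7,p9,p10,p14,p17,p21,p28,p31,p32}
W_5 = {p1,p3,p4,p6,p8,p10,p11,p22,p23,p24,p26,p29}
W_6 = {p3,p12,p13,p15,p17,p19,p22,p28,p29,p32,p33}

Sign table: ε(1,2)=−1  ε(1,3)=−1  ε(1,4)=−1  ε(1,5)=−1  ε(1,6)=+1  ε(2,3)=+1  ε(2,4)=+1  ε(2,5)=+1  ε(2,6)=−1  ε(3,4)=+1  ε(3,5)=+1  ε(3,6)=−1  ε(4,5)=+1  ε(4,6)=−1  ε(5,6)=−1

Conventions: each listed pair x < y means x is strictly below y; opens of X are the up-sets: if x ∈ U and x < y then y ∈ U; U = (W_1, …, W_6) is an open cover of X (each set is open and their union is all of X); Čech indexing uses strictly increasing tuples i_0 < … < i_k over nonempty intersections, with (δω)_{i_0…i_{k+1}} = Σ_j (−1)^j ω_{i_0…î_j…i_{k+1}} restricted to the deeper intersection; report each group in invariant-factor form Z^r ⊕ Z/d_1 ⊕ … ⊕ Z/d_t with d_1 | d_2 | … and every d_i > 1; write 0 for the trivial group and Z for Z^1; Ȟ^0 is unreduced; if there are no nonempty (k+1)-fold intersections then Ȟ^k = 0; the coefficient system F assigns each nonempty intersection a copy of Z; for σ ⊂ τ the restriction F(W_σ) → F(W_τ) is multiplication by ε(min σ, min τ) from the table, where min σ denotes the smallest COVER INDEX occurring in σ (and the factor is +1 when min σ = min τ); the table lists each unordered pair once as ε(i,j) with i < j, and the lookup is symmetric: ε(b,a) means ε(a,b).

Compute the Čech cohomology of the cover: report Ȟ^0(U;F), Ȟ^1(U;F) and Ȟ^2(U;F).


Ȟ^0(U;F) ≅ Z; Ȟ^1(U;F) ≅ 0; Ȟ^2(U;F) ≅ Z/2

nonempty overlaps:
  W12={p13,p18,p20} W13={p14,p18,p25} W14={p6,p9,p14} W15={p6,p11,p29} W16={p13,p15,p29} W23={p4,p16,p18} W24={p10,p28,p31} W25={p4,p10,p26} W26={p13,p28,p33} W34={p7,p14,p17,p21} W35={p4,p22,p23,p24} W36={p17,p19,p22} W45={p1,p6,p10} W46={p17,p28,p32} W56={p3,p22,p29}
  W123={p18} W126={p13} W134={p14} W145={p6} W156={p29} W235={p4} W245={p10} W246={p28} W346={p17} W356={p22}
C dims 6,15,10; δ0: rk 5, SNF 1^5; δ1: rk 10, SNF 1^9·2
degree 0: 6−5−0 = 1 → Ȟ^0 ≅ Z
degree 1: 15−10−5 = 0 → Ȟ^1 ≅ 0
degree 2: 10−0−10 = 0 plus torsion [2] → Ȟ^2 ≅ Z/2


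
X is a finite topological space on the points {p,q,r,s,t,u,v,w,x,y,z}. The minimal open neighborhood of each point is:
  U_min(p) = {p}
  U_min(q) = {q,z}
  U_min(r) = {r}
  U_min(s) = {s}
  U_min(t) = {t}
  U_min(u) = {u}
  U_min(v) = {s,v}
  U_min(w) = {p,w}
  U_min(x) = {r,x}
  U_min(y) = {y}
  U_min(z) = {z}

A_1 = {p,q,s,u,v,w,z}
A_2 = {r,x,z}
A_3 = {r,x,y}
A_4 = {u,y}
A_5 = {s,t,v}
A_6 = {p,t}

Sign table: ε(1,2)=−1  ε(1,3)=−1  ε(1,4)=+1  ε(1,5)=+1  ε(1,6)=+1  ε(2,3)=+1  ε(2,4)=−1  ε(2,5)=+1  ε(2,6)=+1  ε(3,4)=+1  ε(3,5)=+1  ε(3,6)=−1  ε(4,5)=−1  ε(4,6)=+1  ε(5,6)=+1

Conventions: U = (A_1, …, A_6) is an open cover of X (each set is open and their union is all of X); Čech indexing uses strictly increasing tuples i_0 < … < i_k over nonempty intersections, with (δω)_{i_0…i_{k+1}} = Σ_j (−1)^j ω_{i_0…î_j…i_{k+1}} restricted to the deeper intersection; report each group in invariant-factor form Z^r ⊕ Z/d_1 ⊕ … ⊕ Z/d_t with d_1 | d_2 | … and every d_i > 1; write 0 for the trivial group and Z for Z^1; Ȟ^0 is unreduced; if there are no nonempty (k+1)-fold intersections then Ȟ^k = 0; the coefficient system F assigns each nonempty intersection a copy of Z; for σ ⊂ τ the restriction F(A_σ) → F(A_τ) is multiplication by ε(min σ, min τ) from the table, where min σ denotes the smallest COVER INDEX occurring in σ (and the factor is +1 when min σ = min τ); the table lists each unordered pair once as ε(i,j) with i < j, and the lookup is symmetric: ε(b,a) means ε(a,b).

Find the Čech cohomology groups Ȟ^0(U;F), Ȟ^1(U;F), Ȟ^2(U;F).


Ȟ^0 = 0, Ȟ^1 = Z ⊕ Z/2 and Ȟ^2 = 0

intersection data:
  A12={z} A14={u} A15={s,v} A16={p} A23={r,x} A34={y} A56={t}
C dims 6,7; δ0: rk 6, SNF 1^5·2
Ȟ^0 = (6 − 6) − 0 = 0, so Ȟ^0 ≅ 0
Ȟ^1 = (7 − 0) − 6 = 1 plus torsion [2], so Ȟ^1 ≅ Z ⊕ Z/2
Ȟ^2 = (0 − 0) − 0 = 0, so Ȟ^2 ≅ 0


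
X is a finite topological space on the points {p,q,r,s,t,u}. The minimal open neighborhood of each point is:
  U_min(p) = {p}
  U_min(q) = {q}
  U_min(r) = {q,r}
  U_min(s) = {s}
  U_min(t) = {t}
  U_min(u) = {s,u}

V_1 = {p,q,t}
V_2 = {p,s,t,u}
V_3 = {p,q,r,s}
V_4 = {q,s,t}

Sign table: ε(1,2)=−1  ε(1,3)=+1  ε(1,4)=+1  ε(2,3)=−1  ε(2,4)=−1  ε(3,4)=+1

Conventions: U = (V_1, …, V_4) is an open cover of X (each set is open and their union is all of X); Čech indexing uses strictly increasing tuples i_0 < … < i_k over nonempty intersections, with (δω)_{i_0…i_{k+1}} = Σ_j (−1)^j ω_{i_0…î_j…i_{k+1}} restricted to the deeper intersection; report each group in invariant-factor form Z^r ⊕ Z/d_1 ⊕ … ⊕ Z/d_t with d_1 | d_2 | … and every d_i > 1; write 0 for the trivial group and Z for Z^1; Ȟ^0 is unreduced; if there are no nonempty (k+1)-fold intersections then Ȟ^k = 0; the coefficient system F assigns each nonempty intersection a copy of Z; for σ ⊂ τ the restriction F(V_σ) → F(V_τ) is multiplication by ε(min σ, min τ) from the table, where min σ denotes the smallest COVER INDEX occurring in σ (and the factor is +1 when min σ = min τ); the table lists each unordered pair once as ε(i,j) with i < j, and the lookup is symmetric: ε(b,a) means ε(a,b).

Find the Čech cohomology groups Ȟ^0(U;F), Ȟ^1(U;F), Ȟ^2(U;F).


Ȟ^0 = Z; Ȟ^1 = 0; Ȟ^2 = Z

nonempty intersections:
  V12={p,t} V13={p,q} V14={q,t} V23={p,s} V24={s,t} V34={q,s}
  V123={p} V124={t} V134={q} V234={s}
C dims 4,6,4; δ0: rk 3, SNF 1^3; δ1: rk 3, SNF 1^3
Ȟ^0: (4−3)−0=1 ⇒ Z
Ȟ^1: (6−3)−3=0 ⇒ 0
Ȟ^2: (4−0)−3=1 ⇒ Z


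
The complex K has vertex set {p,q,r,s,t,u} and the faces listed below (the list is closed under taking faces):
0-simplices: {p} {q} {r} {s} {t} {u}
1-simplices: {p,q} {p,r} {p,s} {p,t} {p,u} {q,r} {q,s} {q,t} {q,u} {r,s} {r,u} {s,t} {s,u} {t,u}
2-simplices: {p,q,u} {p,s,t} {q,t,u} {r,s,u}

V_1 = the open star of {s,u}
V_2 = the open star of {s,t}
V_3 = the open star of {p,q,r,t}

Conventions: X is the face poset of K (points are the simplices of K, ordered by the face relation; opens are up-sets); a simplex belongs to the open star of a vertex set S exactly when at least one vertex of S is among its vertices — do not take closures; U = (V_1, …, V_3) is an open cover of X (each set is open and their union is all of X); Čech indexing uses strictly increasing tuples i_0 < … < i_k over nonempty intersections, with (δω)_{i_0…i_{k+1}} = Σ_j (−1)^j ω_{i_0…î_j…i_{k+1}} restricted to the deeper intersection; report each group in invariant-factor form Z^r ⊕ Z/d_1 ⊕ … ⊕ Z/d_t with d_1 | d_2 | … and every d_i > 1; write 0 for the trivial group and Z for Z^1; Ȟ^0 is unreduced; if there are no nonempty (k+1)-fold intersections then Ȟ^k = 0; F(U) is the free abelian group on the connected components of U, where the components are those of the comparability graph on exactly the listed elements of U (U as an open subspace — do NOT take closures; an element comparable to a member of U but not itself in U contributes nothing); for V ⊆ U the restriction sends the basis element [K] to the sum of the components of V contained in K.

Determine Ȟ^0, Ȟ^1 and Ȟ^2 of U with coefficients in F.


cover nerve:
  V1={{s},{u},{p,s},{p,u},{q,s},{q,u},{r,s},{r,u},{s,t},{s,u},{t,u},{p,q,u},{p,s,t},{q,t,u},{r,s,u}} V2={{s},{t},{p,s},{p,t},{q,s},{q,t},{r,s},{s,t},{s,u},{t,u},{p,s,t},{q,t,u},{r,s,u}} V3={{p},{q},{r},{t},{p,q},{p,r},{p,s},{p,t},{p,u},{q,r},{q,s},{q,t},{q,u},{r,s},{r,u},{s,t},{t,u},{p,q,u},{p,s,t},{q,t,u},{r,s,u}}
  V12={{s},{p,s},{q,s},{r,s},{s,t},{s,u},{t,u},{p,s,t},{q,t,u},{r,s,u}} V13={{p,s},{p,u},{q,s},{q,u},{r,s},{r,u},{s,t},{t,u},{p,q,u},{p,s,t},{q,t,u},{r,s,u}} V23={{t},{p,s},{p,t},{q,s},{q,t},{r,s},{s,t},{t,u},{p,s,t},{q,t,u},{r,s,u}}
  V123={{p,s},{q,s},{r,s},{s,t},{t,u},{p,s,t},{q,t,u},{r,s,u}}
components per intersection:
  V1: {{s},{u},{p,s},{p,u},{q,s},{q,u},{r,s},{r,u},{s,t},{s,u},{t,u},{p,q,u},{p,s,t},{q,t,u},{r,s,u}}
  V2: {{s},{t},{p,s},{p,t},{q,s},{q,t},{r,s},{s,t},{s,u},{t,u},{p,s,t},{q,t,u},{r,s,u}}
  V3: {{p},{q},{r},{t},{p,q},{p,r},{p,s},{p,t},{p,u},{q,r},{q,s},{q,t},{q,u},{r,s},{r,u},{s,t},{t,u},{p,q,u},{p,s,t},{q,t,u},{r,s,u}}
  V12: {{s},{p,s},{q,s},{r,s},{s,t},{s,u},{p,s,t},{r,s,u}} {{t,u},{q,t,u}}
  V13: {{p,s},{s,t},{p,s,t}} {{p,u},{q,u},{t,u},{p,q,u},{q,t,u}} {{q,s}} {{r,s},{r,u},{r,s,u}}
  V23: {{t},{p,s},{p,t},{q,t},{s,t},{t,u},{p,s,t},{q,t,u}} {{q,s}} {{r,s},{r,s,u}}
  V123: {{p,s},{s,t},{p,s,t}} {{q,s}} {{r,s},{r,s,u}} {{t,u},{q,t,u}}
C dims 3,9,4; δ0: rk 2, SNF 1^2; δ1: rk 4, SNF 1^4
Ȟ^0: (3−2)−0=1 ⇒ Z
Ȟ^1: (9−4)−2=3 ⇒ Z^3
Ȟ^2: (4−0)−4=0 ⇒ 0

Ȟ^0(U;F) ≅ Z, Ȟ^1(U;F) ≅ Z^3, Ȟ^2(U;F) ≅ 0


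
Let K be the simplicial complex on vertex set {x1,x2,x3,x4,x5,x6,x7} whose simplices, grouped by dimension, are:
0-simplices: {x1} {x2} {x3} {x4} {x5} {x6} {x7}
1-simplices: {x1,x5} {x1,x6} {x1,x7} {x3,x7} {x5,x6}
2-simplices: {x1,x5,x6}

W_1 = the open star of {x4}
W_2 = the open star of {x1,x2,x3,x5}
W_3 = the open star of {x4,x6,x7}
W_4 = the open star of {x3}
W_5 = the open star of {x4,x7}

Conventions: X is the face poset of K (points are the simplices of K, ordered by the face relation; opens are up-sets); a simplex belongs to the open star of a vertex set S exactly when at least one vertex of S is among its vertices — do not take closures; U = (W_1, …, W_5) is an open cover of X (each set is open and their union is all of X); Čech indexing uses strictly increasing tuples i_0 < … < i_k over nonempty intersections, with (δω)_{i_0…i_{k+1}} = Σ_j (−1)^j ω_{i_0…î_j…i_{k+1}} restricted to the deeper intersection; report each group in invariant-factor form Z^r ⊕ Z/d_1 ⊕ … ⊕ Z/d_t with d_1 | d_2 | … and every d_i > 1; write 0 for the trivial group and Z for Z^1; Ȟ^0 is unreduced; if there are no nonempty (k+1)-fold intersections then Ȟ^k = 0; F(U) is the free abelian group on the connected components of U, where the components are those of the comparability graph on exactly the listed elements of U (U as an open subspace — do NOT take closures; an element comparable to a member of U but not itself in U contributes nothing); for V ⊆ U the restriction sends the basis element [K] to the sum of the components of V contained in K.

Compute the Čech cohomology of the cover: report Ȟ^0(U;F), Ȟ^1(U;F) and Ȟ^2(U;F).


nonempty intersections:
  W1={{x4}} W2={{x1},{x2},{x3},{x5},{x1,x5},{x1,x6},{x1,x7},{x3,x7},{x5,x6},{x1,x5,x6}} W3={{x4},{x6},{x7},{x1,x6},{x1,x7},{x3,x7},{x5,x6},{x1,x5,x6}} W4={{x3},{x3,x7}} W5={{x4},{x7},{x1,x7},{x3,x7}}
  W13={{x4}} W15={{x4}} W23={{x1,x6},{x1,x7},{x3,x7},{x5,x6},{x1,x5,x6}} W24={{x3},{x3,x7}} W25={{x1,x7},{x3,x7}} W34={{x3,x7}} W35={{x4},{x7},{x1,x7},{x3,x7}} W45={{x3,x7}}
  W135={{x4}} W234={{x3,x7}} W235={{x1,x7},{x3,x7}} W245={{x3,x7}} W345={{x3,x7}}
  W2345={{x3,x7}}
components per intersection:
  W1: {{x4}}
  W2: {{x1},{x5},{x1,x5},{x1,x6},{x1,x7},{x5,x6},{x1,x5,x6}} {{x2}} {{x3},{x3,x7}}
  W3: {{x4}} {{x6},{x1,x6},{x5,x6},{x1,x5,x6}} {{x7},{x1,x7},{x3,x7}}
  W4: {{x3},{x3,x7}}
  W5: {{x4}} {{x7},{x1,x7},{x3,x7}}
  W13: {{x4}}
  W15: {{x4}}
  W23: {{x1,x6},{x5,x6},{x1,x5,x6}} {{x1,x7}} {{x3,x7}}
  W24: {{x3},{x3,x7}}
  W25: {{x1,x7}} {{x3,x7}}
  W34: {{x3,x7}}
  W35: {{x4}} {{x7},{x1,x7},{x3,x7}}
  W45: {{x3,x7}}
  W135: {{x4}}
  W234: {{x3,x7}}
  W235: {{x1,x7}} {{x3,x7}}
  W245: {{x3,x7}}
  W345: {{x3,x7}}
  W2345: {{x3,x7}}
C dims 10,12,6,1; δ0: rk 7, SNF 1^7; δ1: rk 5, SNF 1^5; δ2: rk 1, SNF 1^1
Ȟ^0: (10−7)−0=3 ⇒ Z^3
Ȟ^1: (12−5)−7=0 ⇒ 0
Ȟ^2: (6−1)−5=0 ⇒ 0

Ȟ^0 ≅ Z^3; Ȟ^1 ≅ 0; Ȟ^2 ≅ 0


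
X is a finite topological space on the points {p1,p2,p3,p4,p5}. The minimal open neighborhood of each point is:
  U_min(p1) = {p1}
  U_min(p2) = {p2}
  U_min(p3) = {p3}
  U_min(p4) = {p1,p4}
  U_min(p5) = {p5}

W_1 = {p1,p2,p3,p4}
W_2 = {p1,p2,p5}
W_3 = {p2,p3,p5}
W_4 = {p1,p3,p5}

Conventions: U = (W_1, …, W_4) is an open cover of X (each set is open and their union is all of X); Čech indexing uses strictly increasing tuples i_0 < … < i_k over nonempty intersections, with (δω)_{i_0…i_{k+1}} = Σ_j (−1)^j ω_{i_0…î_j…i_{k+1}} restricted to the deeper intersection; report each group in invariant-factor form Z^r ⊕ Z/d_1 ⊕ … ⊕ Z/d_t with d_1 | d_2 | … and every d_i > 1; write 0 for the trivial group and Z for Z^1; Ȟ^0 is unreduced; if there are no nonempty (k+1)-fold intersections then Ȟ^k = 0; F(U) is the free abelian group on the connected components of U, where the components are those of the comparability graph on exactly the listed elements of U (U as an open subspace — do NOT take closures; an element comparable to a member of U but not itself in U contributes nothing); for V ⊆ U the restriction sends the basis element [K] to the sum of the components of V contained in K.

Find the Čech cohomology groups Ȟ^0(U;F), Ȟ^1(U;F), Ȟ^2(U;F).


nonempty overlaps:
  W12={p1,p2} W13={p2,p3} W14={p1,p3} W23={p2,p5} W24={p1,p5} W34={p3,p5}
  W123={p2} W124={p1} W134={p3} W234={p5}
components per intersection:
  W1: {p1,p4} {p2} {p3}
  W2: {p1} {p2} {p5}
  W3: {p2} {p3} {p5}
  W4: {p1} {p3} {p5}
  W12: {p1} {p2}
  W13: {p2} {p3}
  W14: {p1} {p3}
  W23: {p2} {p5}
  W24: {p1} {p5}
  W34: {p3} {p5}
  W123: {p2}
  W124: {p1}
  W134: {p3}
  W234: {p5}
C dims 12,12,4; δ0: rk 8, SNF 1^8; δ1: rk 4, SNF 1^4
degree 0: 12−8−0 = 4 → Ȟ^0 ≅ Z^4
degree 1: 12−4−8 = 0 → Ȟ^1 ≅ 0
degree 2: 4−0−4 = 0 → Ȟ^2 ≅ 0

Ȟ^0 ≅ Z^4, Ȟ^1 ≅ 0 and Ȟ^2 ≅ 0


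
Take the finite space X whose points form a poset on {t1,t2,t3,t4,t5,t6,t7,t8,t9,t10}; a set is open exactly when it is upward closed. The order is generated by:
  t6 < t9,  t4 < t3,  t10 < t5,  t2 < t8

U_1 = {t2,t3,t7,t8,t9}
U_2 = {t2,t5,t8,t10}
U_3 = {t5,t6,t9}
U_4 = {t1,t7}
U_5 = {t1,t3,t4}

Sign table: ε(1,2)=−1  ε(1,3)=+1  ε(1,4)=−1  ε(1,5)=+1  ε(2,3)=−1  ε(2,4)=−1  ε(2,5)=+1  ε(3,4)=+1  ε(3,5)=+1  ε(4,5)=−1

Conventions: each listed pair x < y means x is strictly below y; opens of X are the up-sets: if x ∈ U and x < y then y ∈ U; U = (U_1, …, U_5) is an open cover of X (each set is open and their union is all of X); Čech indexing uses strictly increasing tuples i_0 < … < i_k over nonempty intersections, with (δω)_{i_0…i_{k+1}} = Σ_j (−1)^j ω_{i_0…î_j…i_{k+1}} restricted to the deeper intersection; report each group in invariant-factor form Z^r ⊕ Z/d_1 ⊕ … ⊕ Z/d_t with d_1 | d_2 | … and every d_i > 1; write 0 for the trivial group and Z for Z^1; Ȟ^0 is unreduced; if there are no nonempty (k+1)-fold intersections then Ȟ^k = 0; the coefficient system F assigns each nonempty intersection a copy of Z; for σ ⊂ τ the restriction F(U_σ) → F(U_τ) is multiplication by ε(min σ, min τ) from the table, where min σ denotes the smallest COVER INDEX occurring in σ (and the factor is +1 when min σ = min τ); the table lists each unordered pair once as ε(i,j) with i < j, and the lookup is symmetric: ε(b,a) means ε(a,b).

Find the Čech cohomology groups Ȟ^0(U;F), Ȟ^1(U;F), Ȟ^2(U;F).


Ȟ^0 = Z, Ȟ^1 = Z^2 and Ȟ^2 = 0

intersection data:
  U12={t2,t8} U13={t9} U14={t7} U15={t3} U23={t5} U45={t1}
C dims 5,6; δ0: rk 4, SNF 1^4
Ȟ^0 = (5 − 4) − 0 = 1, so Ȟ^0 ≅ Z
Ȟ^1 = (6 − 0) − 4 = 2, so Ȟ^1 ≅ Z^2
Ȟ^2 = (0 − 0) − 0 = 0, so Ȟ^2 ≅ 0


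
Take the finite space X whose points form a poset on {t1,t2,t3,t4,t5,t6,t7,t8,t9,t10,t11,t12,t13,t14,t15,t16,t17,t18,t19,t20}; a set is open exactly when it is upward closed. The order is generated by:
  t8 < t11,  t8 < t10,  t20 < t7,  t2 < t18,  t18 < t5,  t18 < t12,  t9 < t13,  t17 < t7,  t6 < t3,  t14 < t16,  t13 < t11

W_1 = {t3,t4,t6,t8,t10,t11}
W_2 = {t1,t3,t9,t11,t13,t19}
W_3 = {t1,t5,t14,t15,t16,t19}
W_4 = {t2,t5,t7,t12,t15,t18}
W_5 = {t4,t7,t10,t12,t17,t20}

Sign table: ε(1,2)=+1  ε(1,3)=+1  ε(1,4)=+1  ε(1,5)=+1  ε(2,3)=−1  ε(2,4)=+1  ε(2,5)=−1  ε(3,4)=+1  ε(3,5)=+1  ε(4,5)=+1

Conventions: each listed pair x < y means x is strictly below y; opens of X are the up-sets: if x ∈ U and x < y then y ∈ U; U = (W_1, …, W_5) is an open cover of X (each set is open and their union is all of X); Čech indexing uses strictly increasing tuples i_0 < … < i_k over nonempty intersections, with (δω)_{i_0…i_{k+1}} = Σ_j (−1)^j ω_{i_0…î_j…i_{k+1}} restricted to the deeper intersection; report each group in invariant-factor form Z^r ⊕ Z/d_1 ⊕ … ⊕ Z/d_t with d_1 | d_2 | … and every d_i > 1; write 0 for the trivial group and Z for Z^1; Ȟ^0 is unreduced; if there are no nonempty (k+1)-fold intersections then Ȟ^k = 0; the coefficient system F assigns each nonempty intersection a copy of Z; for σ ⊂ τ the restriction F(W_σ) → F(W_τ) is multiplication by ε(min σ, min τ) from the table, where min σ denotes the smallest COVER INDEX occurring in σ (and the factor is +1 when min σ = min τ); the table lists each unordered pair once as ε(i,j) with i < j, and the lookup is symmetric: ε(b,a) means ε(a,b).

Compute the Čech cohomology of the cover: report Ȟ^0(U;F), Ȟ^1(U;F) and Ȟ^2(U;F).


Ȟ^0 ≅ 0,  Ȟ^1 ≅ Z/2,  Ȟ^2 ≅ 0

intersection data:
  W12={t3,t11} W15={t4,t10} W23={t1,t19} W34={t5,t15} W45={t7,t12}
C dims 5,5; δ0: rk 5, SNF 1^4·2
Ȟ^0 = (5 − 5) − 0 = 0, so Ȟ^0 ≅ 0
Ȟ^1 = (5 − 0) − 5 = 0 plus torsion [2], so Ȟ^1 ≅ Z/2
Ȟ^2 = (0 − 0) − 0 = 0, so Ȟ^2 ≅ 0


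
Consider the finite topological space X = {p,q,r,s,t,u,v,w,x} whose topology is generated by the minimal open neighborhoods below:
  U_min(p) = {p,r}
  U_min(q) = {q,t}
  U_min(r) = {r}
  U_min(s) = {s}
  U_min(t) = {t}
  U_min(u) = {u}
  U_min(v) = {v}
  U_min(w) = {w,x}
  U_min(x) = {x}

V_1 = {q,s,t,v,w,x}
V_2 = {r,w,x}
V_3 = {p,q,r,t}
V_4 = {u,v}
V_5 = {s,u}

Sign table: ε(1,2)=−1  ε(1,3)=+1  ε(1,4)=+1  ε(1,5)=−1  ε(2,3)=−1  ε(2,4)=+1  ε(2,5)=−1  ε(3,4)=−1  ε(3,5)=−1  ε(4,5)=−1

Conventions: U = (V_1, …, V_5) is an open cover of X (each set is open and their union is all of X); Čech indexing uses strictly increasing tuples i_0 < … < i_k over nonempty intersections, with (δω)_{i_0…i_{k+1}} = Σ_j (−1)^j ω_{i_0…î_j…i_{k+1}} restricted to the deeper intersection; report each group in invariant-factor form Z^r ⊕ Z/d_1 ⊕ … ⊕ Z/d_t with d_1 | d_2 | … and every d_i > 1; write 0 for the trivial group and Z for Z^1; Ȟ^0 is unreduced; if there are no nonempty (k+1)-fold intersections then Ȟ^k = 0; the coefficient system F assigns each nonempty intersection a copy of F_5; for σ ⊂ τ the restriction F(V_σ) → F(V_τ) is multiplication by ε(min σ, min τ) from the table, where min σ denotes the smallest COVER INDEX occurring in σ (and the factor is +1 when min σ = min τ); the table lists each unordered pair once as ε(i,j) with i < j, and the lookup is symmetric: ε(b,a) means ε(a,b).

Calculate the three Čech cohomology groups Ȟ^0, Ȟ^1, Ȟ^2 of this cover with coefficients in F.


Ȟ^0(U;F) ≅ Z/5, Ȟ^1(U;F) ≅ Z/5 ⊕ Z/5, Ȟ^2(U;F) ≅ 0

nonempty intersections:
  V12={w,x} V13={q,t} V14={v} V15={s} V23={r} V45={u}
C dims 5,6; δ0: rk_F5 4
Ȟ^0: (5−4)−0=1 ⇒ Z/5
Ȟ^1: (6−0)−4=2 ⇒ Z/5 ⊕ Z/5
Ȟ^2: (0−0)−0=0 ⇒ 0


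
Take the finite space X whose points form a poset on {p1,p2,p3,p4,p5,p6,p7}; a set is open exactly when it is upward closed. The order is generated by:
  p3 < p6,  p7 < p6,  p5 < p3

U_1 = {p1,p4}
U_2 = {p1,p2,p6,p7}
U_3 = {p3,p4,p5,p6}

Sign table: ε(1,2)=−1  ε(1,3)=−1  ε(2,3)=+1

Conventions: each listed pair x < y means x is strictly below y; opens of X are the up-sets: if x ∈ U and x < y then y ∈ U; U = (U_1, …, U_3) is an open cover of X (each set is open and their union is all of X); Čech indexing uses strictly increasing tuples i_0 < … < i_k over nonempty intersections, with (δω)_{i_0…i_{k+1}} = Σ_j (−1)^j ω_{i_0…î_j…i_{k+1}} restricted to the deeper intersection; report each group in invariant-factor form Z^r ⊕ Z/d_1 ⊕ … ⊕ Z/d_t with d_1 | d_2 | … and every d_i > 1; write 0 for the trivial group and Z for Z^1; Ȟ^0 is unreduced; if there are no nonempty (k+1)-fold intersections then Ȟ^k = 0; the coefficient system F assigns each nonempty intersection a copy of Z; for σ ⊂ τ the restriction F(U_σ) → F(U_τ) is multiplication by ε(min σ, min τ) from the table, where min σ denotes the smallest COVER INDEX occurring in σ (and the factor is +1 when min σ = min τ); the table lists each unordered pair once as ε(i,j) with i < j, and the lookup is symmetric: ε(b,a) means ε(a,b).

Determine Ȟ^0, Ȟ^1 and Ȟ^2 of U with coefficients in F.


cover nerve:
  U12={p1} U13={p4} U23={p6}
C dims 3,3; δ0: rk 2, SNF 1^2
Ȟ^0: (3−2)−0=1 ⇒ Z
Ȟ^1: (3−0)−2=1 ⇒ Z
Ȟ^2: (0−0)−0=0 ⇒ 0

Ȟ^0(U;F) ≅ Z, Ȟ^1(U;F) ≅ Z and Ȟ^2(U;F) ≅ 0


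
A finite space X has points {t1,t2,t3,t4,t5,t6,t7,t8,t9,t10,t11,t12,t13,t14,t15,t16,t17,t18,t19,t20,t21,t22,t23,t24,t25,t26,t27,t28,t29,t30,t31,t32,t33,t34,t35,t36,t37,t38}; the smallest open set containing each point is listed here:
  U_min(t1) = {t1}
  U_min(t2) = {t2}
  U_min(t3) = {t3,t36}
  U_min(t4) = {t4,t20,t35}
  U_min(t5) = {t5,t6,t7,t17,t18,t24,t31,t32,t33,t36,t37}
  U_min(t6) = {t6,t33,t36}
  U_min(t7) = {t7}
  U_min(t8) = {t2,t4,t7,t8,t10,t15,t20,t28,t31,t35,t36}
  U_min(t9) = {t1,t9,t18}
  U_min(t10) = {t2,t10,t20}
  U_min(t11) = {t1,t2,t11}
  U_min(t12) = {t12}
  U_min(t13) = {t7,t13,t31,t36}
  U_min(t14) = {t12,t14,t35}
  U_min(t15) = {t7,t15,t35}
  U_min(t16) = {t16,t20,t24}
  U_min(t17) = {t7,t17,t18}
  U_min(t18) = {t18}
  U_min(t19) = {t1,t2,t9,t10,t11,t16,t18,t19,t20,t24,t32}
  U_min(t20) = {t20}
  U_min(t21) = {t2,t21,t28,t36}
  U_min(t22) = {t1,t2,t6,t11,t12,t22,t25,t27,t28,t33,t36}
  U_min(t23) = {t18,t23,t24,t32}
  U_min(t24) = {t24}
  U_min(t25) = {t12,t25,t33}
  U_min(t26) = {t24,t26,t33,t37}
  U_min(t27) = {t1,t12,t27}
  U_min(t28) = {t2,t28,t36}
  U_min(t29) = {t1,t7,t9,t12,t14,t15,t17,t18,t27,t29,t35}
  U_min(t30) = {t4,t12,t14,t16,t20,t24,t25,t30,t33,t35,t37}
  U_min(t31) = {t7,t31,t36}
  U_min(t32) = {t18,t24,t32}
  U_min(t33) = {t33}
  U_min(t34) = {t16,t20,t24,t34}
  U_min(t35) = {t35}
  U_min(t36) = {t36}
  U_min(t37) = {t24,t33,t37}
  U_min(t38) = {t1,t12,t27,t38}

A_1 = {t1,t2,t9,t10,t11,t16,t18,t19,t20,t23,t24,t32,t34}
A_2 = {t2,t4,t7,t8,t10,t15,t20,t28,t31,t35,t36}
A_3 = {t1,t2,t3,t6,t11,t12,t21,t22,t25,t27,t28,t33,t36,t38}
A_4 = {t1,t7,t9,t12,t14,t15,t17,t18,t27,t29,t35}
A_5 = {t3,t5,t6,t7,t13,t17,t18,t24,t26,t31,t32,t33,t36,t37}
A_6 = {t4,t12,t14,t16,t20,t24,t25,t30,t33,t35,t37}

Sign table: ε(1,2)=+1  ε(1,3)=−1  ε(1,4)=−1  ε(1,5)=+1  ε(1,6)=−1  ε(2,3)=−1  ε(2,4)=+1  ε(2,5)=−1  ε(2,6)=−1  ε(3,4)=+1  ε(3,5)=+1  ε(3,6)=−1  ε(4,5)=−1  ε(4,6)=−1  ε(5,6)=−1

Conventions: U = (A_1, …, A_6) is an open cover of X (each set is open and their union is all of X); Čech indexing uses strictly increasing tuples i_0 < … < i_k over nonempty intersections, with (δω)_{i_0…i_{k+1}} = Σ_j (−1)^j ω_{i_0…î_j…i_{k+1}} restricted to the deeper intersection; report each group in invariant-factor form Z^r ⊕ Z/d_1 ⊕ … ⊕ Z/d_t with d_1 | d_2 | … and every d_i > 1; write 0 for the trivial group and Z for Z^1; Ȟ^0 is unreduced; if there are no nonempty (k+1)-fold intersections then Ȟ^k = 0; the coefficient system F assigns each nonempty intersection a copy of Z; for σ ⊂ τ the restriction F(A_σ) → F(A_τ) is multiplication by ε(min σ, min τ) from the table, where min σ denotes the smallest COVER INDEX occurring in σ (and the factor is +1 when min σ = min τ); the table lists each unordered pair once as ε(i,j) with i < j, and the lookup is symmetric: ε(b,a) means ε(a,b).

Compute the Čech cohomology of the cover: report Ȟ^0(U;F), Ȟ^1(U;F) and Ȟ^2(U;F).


Ȟ^0 ≅ 0, Ȟ^1 ≅ Z/2, Ȟ^2 ≅ Z

nonempty overlaps:
  A12={t2,t10,t20} A13={t1,t2,t11} A14={t1,t9,t18} A15={t18,t24,t32} A16={t16,t20,t24} A23={t2,t28,t36} A24={t7,t15,t35} A25={t7,t31,t36} A26={t4,t20,t35} A34={t1,t12,t27} A35={t3,t6,t33,t36} A36={t12,t25,t33} A45={t7,t17,t18} A46={t12,t14,t35} A56={t24,t33,t37}
  A123={t2} A126={t20} A134={t1} A145={t18} A156={t24} A235={t36} A245={t7} A246={t35} A346={t12} A356={t33}
C dims 6,15,10; δ0: rk 6, SNF 1^5·2; δ1: rk 9, SNF 1^9
degree 0: 6−6−0 = 0 → Ȟ^0 ≅ 0
degree 1: 15−9−6 = 0 plus torsion [2] → Ȟ^1 ≅ Z/2
degree 2: 10−0−9 = 1 → Ȟ^2 ≅ Z
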